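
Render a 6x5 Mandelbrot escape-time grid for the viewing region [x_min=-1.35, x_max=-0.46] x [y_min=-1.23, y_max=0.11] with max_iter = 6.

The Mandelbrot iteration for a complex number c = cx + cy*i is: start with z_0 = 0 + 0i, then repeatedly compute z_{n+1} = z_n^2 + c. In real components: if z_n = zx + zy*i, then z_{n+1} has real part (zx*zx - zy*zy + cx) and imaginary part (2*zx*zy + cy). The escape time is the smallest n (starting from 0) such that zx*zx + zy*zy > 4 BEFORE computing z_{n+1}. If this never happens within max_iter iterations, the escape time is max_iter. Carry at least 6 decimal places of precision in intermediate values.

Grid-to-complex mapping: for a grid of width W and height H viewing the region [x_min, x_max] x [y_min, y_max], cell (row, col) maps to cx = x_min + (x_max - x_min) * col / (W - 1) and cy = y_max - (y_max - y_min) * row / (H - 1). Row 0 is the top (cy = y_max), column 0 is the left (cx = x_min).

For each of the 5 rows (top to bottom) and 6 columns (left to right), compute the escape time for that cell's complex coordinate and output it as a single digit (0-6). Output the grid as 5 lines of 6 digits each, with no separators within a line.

Answer: 666666
666666
345566
333445
223333

Derivation:
(row=0, col=0): c = -1.3500 + 0.1100i → escape time 6
(row=0, col=1): c = -1.1720 + 0.1100i → escape time 6
(row=0, col=2): c = -0.9940 + 0.1100i → escape time 6
(row=0, col=3): c = -0.8160 + 0.1100i → escape time 6
(row=0, col=4): c = -0.6380 + 0.1100i → escape time 6
(row=0, col=5): c = -0.4600 + 0.1100i → escape time 6
(row=1, col=0): c = -1.3500 + -0.2250i → escape time 6
(row=1, col=1): c = -1.1720 + -0.2250i → escape time 6
(row=1, col=2): c = -0.9940 + -0.2250i → escape time 6
(row=1, col=3): c = -0.8160 + -0.2250i → escape time 6
(row=1, col=4): c = -0.6380 + -0.2250i → escape time 6
(row=1, col=5): c = -0.4600 + -0.2250i → escape time 6
(row=2, col=0): c = -1.3500 + -0.5600i → escape time 3
(row=2, col=1): c = -1.1720 + -0.5600i → escape time 4
(row=2, col=2): c = -0.9940 + -0.5600i → escape time 5
(row=2, col=3): c = -0.8160 + -0.5600i → escape time 5
(row=2, col=4): c = -0.6380 + -0.5600i → escape time 6
(row=2, col=5): c = -0.4600 + -0.5600i → escape time 6
(row=3, col=0): c = -1.3500 + -0.8950i → escape time 3
(row=3, col=1): c = -1.1720 + -0.8950i → escape time 3
(row=3, col=2): c = -0.9940 + -0.8950i → escape time 3
(row=3, col=3): c = -0.8160 + -0.8950i → escape time 4
(row=3, col=4): c = -0.6380 + -0.8950i → escape time 4
(row=3, col=5): c = -0.4600 + -0.8950i → escape time 5
(row=4, col=0): c = -1.3500 + -1.2300i → escape time 2
(row=4, col=1): c = -1.1720 + -1.2300i → escape time 2
(row=4, col=2): c = -0.9940 + -1.2300i → escape time 3
(row=4, col=3): c = -0.8160 + -1.2300i → escape time 3
(row=4, col=4): c = -0.6380 + -1.2300i → escape time 3
(row=4, col=5): c = -0.4600 + -1.2300i → escape time 3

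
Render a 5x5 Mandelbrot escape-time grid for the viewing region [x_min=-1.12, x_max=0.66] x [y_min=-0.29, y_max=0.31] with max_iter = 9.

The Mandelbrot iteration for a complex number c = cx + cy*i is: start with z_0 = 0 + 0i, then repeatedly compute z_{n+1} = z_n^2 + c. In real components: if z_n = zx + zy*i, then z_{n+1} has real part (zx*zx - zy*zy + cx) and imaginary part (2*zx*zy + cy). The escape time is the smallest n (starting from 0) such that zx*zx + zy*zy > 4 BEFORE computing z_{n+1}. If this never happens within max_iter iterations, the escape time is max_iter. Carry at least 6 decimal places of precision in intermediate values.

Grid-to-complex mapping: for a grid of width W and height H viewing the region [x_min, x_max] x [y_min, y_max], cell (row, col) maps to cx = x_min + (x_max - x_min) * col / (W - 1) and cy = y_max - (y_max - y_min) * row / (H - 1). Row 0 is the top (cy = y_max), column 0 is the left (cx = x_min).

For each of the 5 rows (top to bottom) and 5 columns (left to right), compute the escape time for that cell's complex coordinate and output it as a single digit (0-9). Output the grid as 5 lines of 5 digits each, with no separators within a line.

(row=0, col=0): c = -1.1200 + 0.3100i → escape time 9
(row=0, col=1): c = -0.6750 + 0.3100i → escape time 9
(row=0, col=2): c = -0.2300 + 0.3100i → escape time 9
(row=0, col=3): c = 0.2150 + 0.3100i → escape time 9
(row=0, col=4): c = 0.6600 + 0.3100i → escape time 3
(row=1, col=0): c = -1.1200 + 0.1600i → escape time 9
(row=1, col=1): c = -0.6750 + 0.1600i → escape time 9
(row=1, col=2): c = -0.2300 + 0.1600i → escape time 9
(row=1, col=3): c = 0.2150 + 0.1600i → escape time 9
(row=1, col=4): c = 0.6600 + 0.1600i → escape time 4
(row=2, col=0): c = -1.1200 + 0.0100i → escape time 9
(row=2, col=1): c = -0.6750 + 0.0100i → escape time 9
(row=2, col=2): c = -0.2300 + 0.0100i → escape time 9
(row=2, col=3): c = 0.2150 + 0.0100i → escape time 9
(row=2, col=4): c = 0.6600 + 0.0100i → escape time 4
(row=3, col=0): c = -1.1200 + -0.1400i → escape time 9
(row=3, col=1): c = -0.6750 + -0.1400i → escape time 9
(row=3, col=2): c = -0.2300 + -0.1400i → escape time 9
(row=3, col=3): c = 0.2150 + -0.1400i → escape time 9
(row=3, col=4): c = 0.6600 + -0.1400i → escape time 4
(row=4, col=0): c = -1.1200 + -0.2900i → escape time 9
(row=4, col=1): c = -0.6750 + -0.2900i → escape time 9
(row=4, col=2): c = -0.2300 + -0.2900i → escape time 9
(row=4, col=3): c = 0.2150 + -0.2900i → escape time 9
(row=4, col=4): c = 0.6600 + -0.2900i → escape time 3

Answer: 99993
99994
99994
99994
99993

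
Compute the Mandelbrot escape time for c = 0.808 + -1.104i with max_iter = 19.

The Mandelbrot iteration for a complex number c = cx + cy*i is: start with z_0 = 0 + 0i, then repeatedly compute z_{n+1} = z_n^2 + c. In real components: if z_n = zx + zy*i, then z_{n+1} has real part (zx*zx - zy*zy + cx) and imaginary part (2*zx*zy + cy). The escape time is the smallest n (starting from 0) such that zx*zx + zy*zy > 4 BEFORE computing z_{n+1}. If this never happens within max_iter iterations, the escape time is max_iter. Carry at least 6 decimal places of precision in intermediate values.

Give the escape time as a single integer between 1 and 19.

Answer: 2

Derivation:
z_0 = 0 + 0i, c = 0.8080 + -1.1040i
Iter 1: z = 0.8080 + -1.1040i, |z|^2 = 1.8717
Iter 2: z = 0.2420 + -2.8881i, |z|^2 = 8.3995
Escaped at iteration 2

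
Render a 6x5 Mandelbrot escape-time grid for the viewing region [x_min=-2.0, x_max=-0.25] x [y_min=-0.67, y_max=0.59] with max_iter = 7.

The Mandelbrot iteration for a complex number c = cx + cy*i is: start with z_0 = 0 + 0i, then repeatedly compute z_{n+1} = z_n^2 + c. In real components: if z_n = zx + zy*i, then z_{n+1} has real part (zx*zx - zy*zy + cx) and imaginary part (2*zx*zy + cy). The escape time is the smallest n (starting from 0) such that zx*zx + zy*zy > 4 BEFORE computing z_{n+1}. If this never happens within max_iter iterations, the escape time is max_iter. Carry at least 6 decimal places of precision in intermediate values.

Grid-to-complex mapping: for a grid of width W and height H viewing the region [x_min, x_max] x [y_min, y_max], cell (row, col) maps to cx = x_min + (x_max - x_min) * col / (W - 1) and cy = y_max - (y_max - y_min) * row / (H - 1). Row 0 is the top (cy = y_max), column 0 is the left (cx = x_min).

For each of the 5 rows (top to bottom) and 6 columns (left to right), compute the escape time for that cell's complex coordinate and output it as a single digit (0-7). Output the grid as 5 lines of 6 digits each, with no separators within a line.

(row=0, col=0): c = -2.0000 + 0.5900i → escape time 1
(row=0, col=1): c = -1.6500 + 0.5900i → escape time 3
(row=0, col=2): c = -1.3000 + 0.5900i → escape time 3
(row=0, col=3): c = -0.9500 + 0.5900i → escape time 5
(row=0, col=4): c = -0.6000 + 0.5900i → escape time 7
(row=0, col=5): c = -0.2500 + 0.5900i → escape time 7
(row=1, col=0): c = -2.0000 + 0.2750i → escape time 1
(row=1, col=1): c = -1.6500 + 0.2750i → escape time 4
(row=1, col=2): c = -1.3000 + 0.2750i → escape time 7
(row=1, col=3): c = -0.9500 + 0.2750i → escape time 7
(row=1, col=4): c = -0.6000 + 0.2750i → escape time 7
(row=1, col=5): c = -0.2500 + 0.2750i → escape time 7
(row=2, col=0): c = -2.0000 + -0.0400i → escape time 1
(row=2, col=1): c = -1.6500 + -0.0400i → escape time 7
(row=2, col=2): c = -1.3000 + -0.0400i → escape time 7
(row=2, col=3): c = -0.9500 + -0.0400i → escape time 7
(row=2, col=4): c = -0.6000 + -0.0400i → escape time 7
(row=2, col=5): c = -0.2500 + -0.0400i → escape time 7
(row=3, col=0): c = -2.0000 + -0.3550i → escape time 1
(row=3, col=1): c = -1.6500 + -0.3550i → escape time 4
(row=3, col=2): c = -1.3000 + -0.3550i → escape time 7
(row=3, col=3): c = -0.9500 + -0.3550i → escape time 7
(row=3, col=4): c = -0.6000 + -0.3550i → escape time 7
(row=3, col=5): c = -0.2500 + -0.3550i → escape time 7
(row=4, col=0): c = -2.0000 + -0.6700i → escape time 1
(row=4, col=1): c = -1.6500 + -0.6700i → escape time 3
(row=4, col=2): c = -1.3000 + -0.6700i → escape time 3
(row=4, col=3): c = -0.9500 + -0.6700i → escape time 4
(row=4, col=4): c = -0.6000 + -0.6700i → escape time 7
(row=4, col=5): c = -0.2500 + -0.6700i → escape time 7

Answer: 133577
147777
177777
147777
133477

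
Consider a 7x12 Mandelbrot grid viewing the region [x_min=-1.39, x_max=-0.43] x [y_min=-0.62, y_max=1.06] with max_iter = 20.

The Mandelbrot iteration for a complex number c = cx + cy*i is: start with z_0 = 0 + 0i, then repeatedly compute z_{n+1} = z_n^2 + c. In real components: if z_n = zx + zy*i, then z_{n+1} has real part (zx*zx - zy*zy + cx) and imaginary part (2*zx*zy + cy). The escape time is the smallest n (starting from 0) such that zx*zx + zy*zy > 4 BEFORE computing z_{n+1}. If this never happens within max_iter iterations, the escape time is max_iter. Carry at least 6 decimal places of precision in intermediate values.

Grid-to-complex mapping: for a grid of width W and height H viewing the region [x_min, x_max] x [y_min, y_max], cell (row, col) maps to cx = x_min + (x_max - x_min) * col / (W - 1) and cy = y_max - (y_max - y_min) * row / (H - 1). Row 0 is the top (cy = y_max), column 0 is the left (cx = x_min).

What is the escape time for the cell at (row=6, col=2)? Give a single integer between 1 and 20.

z_0 = 0 + 0i, c = -1.0700 + 0.1436i
Iter 1: z = -1.0700 + 0.1436i, |z|^2 = 1.1655
Iter 2: z = 0.0543 + -0.1637i, |z|^2 = 0.0298
Iter 3: z = -1.0939 + 0.1259i, |z|^2 = 1.2124
Iter 4: z = 0.1107 + -0.1317i, |z|^2 = 0.0296
Iter 5: z = -1.0751 + 0.1145i, |z|^2 = 1.1689
Iter 6: z = 0.0727 + -0.1025i, |z|^2 = 0.0158
Iter 7: z = -1.0752 + 0.1287i, |z|^2 = 1.1727
Iter 8: z = 0.0695 + -0.1332i, |z|^2 = 0.0226
Iter 9: z = -1.0829 + 0.1251i, |z|^2 = 1.1883
Iter 10: z = 0.0870 + -0.1273i, |z|^2 = 0.0238
Iter 11: z = -1.0786 + 0.1215i, |z|^2 = 1.1782
Iter 12: z = 0.0787 + -0.1184i, |z|^2 = 0.0202
Iter 13: z = -1.0778 + 0.1250i, |z|^2 = 1.1773
Iter 14: z = 0.0761 + -0.1258i, |z|^2 = 0.0216
Iter 15: z = -1.0800 + 0.1245i, |z|^2 = 1.1820
Iter 16: z = 0.0810 + -0.1253i, |z|^2 = 0.0223
Iter 17: z = -1.0791 + 0.1233i, |z|^2 = 1.1797
Iter 18: z = 0.0793 + -0.1226i, |z|^2 = 0.0213
Iter 19: z = -1.0787 + 0.1242i, |z|^2 = 1.1791

Answer: 20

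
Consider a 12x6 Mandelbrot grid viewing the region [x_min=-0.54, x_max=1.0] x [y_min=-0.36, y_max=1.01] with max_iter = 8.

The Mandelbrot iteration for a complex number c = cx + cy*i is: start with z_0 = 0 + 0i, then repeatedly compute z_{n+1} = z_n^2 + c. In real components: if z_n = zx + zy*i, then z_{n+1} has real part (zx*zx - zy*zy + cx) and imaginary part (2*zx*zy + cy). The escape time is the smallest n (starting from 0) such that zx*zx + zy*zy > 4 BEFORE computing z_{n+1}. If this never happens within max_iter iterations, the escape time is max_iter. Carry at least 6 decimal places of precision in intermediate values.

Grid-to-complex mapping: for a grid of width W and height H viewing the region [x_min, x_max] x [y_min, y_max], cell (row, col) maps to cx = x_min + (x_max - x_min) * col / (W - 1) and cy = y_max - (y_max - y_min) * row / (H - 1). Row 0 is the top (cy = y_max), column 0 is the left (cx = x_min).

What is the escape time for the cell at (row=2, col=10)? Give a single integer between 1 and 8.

z_0 = 0 + 0i, c = 0.8600 + 0.4620i
Iter 1: z = 0.8600 + 0.4620i, |z|^2 = 0.9530
Iter 2: z = 1.3862 + 1.2566i, |z|^2 = 3.5006
Iter 3: z = 1.2023 + 3.9458i, |z|^2 = 17.0148
Escaped at iteration 3

Answer: 3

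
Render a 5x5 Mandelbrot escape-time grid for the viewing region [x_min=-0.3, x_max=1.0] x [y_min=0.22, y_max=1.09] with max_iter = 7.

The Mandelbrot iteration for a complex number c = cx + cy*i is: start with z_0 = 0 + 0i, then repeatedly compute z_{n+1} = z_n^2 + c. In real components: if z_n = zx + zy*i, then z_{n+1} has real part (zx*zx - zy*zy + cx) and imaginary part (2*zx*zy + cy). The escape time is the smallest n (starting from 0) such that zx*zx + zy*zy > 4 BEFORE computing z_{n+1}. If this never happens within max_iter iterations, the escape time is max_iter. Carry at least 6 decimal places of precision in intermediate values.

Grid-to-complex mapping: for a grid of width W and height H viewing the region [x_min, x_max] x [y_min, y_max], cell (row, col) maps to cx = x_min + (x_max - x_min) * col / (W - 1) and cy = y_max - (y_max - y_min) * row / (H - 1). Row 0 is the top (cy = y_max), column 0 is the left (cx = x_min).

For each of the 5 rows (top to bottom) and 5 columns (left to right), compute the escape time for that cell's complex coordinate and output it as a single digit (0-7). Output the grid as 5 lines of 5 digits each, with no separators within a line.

(row=0, col=0): c = -0.3000 + 1.0900i → escape time 5
(row=0, col=1): c = 0.0250 + 1.0900i → escape time 4
(row=0, col=2): c = 0.3500 + 1.0900i → escape time 3
(row=0, col=3): c = 0.6750 + 1.0900i → escape time 2
(row=0, col=4): c = 1.0000 + 1.0900i → escape time 2
(row=1, col=0): c = -0.3000 + 0.8725i → escape time 7
(row=1, col=1): c = 0.0250 + 0.8725i → escape time 7
(row=1, col=2): c = 0.3500 + 0.8725i → escape time 4
(row=1, col=3): c = 0.6750 + 0.8725i → escape time 2
(row=1, col=4): c = 1.0000 + 0.8725i → escape time 2
(row=2, col=0): c = -0.3000 + 0.6550i → escape time 7
(row=2, col=1): c = 0.0250 + 0.6550i → escape time 7
(row=2, col=2): c = 0.3500 + 0.6550i → escape time 7
(row=2, col=3): c = 0.6750 + 0.6550i → escape time 3
(row=2, col=4): c = 1.0000 + 0.6550i → escape time 2
(row=3, col=0): c = -0.3000 + 0.4375i → escape time 7
(row=3, col=1): c = 0.0250 + 0.4375i → escape time 7
(row=3, col=2): c = 0.3500 + 0.4375i → escape time 7
(row=3, col=3): c = 0.6750 + 0.4375i → escape time 3
(row=3, col=4): c = 1.0000 + 0.4375i → escape time 2
(row=4, col=0): c = -0.3000 + 0.2200i → escape time 7
(row=4, col=1): c = 0.0250 + 0.2200i → escape time 7
(row=4, col=2): c = 0.3500 + 0.2200i → escape time 7
(row=4, col=3): c = 0.6750 + 0.2200i → escape time 3
(row=4, col=4): c = 1.0000 + 0.2200i → escape time 2

Answer: 54322
77422
77732
77732
77732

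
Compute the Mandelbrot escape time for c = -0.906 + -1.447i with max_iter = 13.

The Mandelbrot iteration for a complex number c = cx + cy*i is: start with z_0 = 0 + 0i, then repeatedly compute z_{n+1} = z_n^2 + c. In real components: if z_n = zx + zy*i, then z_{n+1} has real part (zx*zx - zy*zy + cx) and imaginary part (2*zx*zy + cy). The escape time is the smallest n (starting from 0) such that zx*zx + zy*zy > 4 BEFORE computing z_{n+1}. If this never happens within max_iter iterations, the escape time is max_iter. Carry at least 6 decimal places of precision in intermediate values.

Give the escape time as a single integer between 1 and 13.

Answer: 2

Derivation:
z_0 = 0 + 0i, c = -0.9060 + -1.4470i
Iter 1: z = -0.9060 + -1.4470i, |z|^2 = 2.9146
Iter 2: z = -2.1790 + 1.1750i, |z|^2 = 6.1285
Escaped at iteration 2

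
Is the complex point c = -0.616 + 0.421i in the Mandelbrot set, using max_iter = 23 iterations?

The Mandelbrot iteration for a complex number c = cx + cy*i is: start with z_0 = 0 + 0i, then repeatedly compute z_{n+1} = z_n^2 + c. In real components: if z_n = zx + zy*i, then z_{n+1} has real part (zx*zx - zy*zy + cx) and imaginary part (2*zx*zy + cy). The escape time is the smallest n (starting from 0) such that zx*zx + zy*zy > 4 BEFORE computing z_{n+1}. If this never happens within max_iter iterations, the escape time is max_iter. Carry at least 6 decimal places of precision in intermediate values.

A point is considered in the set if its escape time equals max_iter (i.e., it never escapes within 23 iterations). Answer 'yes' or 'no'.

Answer: yes

Derivation:
z_0 = 0 + 0i, c = -0.6160 + 0.4210i
Iter 1: z = -0.6160 + 0.4210i, |z|^2 = 0.5567
Iter 2: z = -0.4138 + -0.0977i, |z|^2 = 0.1808
Iter 3: z = -0.4543 + 0.5018i, |z|^2 = 0.4582
Iter 4: z = -0.6614 + -0.0350i, |z|^2 = 0.4387
Iter 5: z = -0.1797 + 0.4673i, |z|^2 = 0.2507
Iter 6: z = -0.8020 + 0.2530i, |z|^2 = 0.7073
Iter 7: z = -0.0367 + 0.0151i, |z|^2 = 0.0016
Iter 8: z = -0.6149 + 0.4199i, |z|^2 = 0.5544
Iter 9: z = -0.4142 + -0.0954i, |z|^2 = 0.1807
Iter 10: z = -0.4535 + 0.5000i, |z|^2 = 0.4557
Iter 11: z = -0.6603 + -0.0325i, |z|^2 = 0.4371
Iter 12: z = -0.1810 + 0.4639i, |z|^2 = 0.2480
Iter 13: z = -0.7985 + 0.2530i, |z|^2 = 0.7016
Iter 14: z = -0.0425 + 0.0169i, |z|^2 = 0.0021
Iter 15: z = -0.6145 + 0.4196i, |z|^2 = 0.5536
Iter 16: z = -0.4144 + -0.0946i, |z|^2 = 0.1807
Iter 17: z = -0.4532 + 0.4994i, |z|^2 = 0.4548
Iter 18: z = -0.6601 + -0.0317i, |z|^2 = 0.4367
Iter 19: z = -0.1813 + 0.4628i, |z|^2 = 0.2471
Iter 20: z = -0.7973 + 0.2532i, |z|^2 = 0.6998
Iter 21: z = -0.0444 + 0.0173i, |z|^2 = 0.0023
Iter 22: z = -0.6143 + 0.4195i, |z|^2 = 0.5534
Did not escape in 23 iterations → in set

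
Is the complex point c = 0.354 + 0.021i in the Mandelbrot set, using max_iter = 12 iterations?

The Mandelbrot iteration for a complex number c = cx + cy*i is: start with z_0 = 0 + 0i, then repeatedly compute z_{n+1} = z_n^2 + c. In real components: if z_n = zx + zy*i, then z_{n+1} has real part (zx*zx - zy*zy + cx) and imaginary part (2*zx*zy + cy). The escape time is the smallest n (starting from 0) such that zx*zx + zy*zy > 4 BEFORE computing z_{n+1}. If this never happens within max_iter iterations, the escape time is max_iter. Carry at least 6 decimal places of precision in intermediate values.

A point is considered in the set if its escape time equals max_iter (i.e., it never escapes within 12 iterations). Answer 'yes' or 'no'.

Answer: no

Derivation:
z_0 = 0 + 0i, c = 0.3540 + 0.0210i
Iter 1: z = 0.3540 + 0.0210i, |z|^2 = 0.1258
Iter 2: z = 0.4789 + 0.0359i, |z|^2 = 0.2306
Iter 3: z = 0.5820 + 0.0554i, |z|^2 = 0.3418
Iter 4: z = 0.6897 + 0.0854i, |z|^2 = 0.4830
Iter 5: z = 0.8224 + 0.1388i, |z|^2 = 0.6956
Iter 6: z = 1.0110 + 0.2494i, |z|^2 = 1.0844
Iter 7: z = 1.3140 + 0.5253i, |z|^2 = 2.0025
Iter 8: z = 1.8048 + 1.4014i, |z|^2 = 5.2210
Escaped at iteration 8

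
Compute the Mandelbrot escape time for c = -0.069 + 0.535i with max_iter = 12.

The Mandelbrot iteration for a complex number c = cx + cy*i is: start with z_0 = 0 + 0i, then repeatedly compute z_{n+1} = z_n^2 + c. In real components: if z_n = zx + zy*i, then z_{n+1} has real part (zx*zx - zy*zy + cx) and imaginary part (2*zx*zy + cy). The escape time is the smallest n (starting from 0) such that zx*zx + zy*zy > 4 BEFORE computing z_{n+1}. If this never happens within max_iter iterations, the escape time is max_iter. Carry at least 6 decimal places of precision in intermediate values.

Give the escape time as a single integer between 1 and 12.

z_0 = 0 + 0i, c = -0.0690 + 0.5350i
Iter 1: z = -0.0690 + 0.5350i, |z|^2 = 0.2910
Iter 2: z = -0.3505 + 0.4612i, |z|^2 = 0.3355
Iter 3: z = -0.1589 + 0.2118i, |z|^2 = 0.0701
Iter 4: z = -0.0886 + 0.4677i, |z|^2 = 0.2266
Iter 5: z = -0.2799 + 0.4521i, |z|^2 = 0.2828
Iter 6: z = -0.1951 + 0.2819i, |z|^2 = 0.1175
Iter 7: z = -0.1104 + 0.4250i, |z|^2 = 0.1928
Iter 8: z = -0.2375 + 0.4411i, |z|^2 = 0.2510
Iter 9: z = -0.2072 + 0.3255i, |z|^2 = 0.1489
Iter 10: z = -0.1320 + 0.4001i, |z|^2 = 0.1775
Iter 11: z = -0.2117 + 0.4294i, |z|^2 = 0.2292

Answer: 12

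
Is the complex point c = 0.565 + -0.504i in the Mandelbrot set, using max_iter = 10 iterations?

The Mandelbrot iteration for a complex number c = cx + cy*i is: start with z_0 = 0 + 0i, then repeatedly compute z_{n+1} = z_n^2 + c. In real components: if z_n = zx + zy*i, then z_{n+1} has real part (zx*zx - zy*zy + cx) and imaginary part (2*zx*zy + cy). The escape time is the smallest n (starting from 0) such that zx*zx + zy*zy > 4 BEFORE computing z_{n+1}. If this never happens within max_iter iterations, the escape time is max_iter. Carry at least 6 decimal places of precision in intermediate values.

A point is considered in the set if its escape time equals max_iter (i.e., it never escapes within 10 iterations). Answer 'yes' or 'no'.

z_0 = 0 + 0i, c = 0.5650 + -0.5040i
Iter 1: z = 0.5650 + -0.5040i, |z|^2 = 0.5732
Iter 2: z = 0.6302 + -1.0735i, |z|^2 = 1.5496
Iter 3: z = -0.1903 + -1.8571i, |z|^2 = 3.4850
Iter 4: z = -2.8476 + 0.2027i, |z|^2 = 8.1497
Escaped at iteration 4

Answer: no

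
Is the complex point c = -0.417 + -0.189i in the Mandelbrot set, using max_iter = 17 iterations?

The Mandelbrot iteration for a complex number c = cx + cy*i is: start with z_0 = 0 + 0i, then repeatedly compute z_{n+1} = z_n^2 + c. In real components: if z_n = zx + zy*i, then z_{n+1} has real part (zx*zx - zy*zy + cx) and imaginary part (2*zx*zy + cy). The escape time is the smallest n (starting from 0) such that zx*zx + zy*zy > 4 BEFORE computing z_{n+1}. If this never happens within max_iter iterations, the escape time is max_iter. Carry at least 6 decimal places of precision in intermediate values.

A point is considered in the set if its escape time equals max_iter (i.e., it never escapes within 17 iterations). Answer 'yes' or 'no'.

Answer: yes

Derivation:
z_0 = 0 + 0i, c = -0.4170 + -0.1890i
Iter 1: z = -0.4170 + -0.1890i, |z|^2 = 0.2096
Iter 2: z = -0.2788 + -0.0314i, |z|^2 = 0.0787
Iter 3: z = -0.3402 + -0.1715i, |z|^2 = 0.1452
Iter 4: z = -0.3307 + -0.0723i, |z|^2 = 0.1146
Iter 5: z = -0.3129 + -0.1412i, |z|^2 = 0.1178
Iter 6: z = -0.3390 + -0.1006i, |z|^2 = 0.1251
Iter 7: z = -0.3122 + -0.1208i, |z|^2 = 0.1120
Iter 8: z = -0.3341 + -0.1136i, |z|^2 = 0.1245
Iter 9: z = -0.3183 + -0.1131i, |z|^2 = 0.1141
Iter 10: z = -0.3285 + -0.1170i, |z|^2 = 0.1216
Iter 11: z = -0.3228 + -0.1121i, |z|^2 = 0.1168
Iter 12: z = -0.3254 + -0.1166i, |z|^2 = 0.1195
Iter 13: z = -0.3247 + -0.1131i, |z|^2 = 0.1182
Iter 14: z = -0.3243 + -0.1155i, |z|^2 = 0.1186
Iter 15: z = -0.3251 + -0.1140i, |z|^2 = 0.1187
Iter 16: z = -0.3243 + -0.1148i, |z|^2 = 0.1183
Did not escape in 17 iterations → in set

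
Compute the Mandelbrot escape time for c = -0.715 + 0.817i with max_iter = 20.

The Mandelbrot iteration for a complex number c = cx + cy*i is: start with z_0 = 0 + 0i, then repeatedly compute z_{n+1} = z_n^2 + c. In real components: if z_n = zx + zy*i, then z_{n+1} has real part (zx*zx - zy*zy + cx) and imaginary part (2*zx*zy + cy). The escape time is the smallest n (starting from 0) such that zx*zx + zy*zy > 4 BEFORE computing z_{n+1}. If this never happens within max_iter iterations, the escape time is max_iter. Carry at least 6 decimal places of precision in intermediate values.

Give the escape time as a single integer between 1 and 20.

Answer: 4

Derivation:
z_0 = 0 + 0i, c = -0.7150 + 0.8170i
Iter 1: z = -0.7150 + 0.8170i, |z|^2 = 1.1787
Iter 2: z = -0.8713 + -0.3513i, |z|^2 = 0.8825
Iter 3: z = -0.0793 + 1.4292i, |z|^2 = 2.0488
Iter 4: z = -2.7512 + 0.5903i, |z|^2 = 7.9177
Escaped at iteration 4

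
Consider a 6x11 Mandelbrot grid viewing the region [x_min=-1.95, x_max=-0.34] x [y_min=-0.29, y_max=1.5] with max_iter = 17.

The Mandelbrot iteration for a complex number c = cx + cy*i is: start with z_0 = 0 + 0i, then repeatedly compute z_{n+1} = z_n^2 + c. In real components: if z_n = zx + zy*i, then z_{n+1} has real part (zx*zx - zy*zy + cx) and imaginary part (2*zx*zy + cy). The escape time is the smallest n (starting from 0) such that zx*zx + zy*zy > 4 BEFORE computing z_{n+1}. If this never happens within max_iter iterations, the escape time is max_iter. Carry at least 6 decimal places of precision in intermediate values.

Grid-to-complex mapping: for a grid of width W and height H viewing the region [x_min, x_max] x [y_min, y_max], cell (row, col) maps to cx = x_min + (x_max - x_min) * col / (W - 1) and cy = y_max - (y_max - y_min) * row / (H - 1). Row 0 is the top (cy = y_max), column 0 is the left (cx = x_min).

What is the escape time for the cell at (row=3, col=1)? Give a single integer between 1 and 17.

Answer: 2

Derivation:
z_0 = 0 + 0i, c = -1.6280 + 0.9630i
Iter 1: z = -1.6280 + 0.9630i, |z|^2 = 3.5778
Iter 2: z = 0.0950 + -2.1725i, |z|^2 = 4.7289
Escaped at iteration 2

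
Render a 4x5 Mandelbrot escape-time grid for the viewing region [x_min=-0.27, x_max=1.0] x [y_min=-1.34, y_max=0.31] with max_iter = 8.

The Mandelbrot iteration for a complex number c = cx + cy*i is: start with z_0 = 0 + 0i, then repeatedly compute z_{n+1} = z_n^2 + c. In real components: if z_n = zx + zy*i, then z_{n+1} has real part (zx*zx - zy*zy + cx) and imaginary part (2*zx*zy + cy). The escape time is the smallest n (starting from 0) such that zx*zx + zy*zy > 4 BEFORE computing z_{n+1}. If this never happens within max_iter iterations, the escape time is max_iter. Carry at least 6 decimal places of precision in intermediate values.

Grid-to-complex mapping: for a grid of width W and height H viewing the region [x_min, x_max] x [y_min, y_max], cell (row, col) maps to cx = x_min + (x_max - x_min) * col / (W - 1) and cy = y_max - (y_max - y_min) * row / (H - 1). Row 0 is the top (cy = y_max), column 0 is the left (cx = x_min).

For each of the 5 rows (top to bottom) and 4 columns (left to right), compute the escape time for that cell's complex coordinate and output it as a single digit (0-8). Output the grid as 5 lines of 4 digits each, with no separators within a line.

(row=0, col=0): c = -0.2700 + 0.3100i → escape time 8
(row=0, col=1): c = 0.1533 + 0.3100i → escape time 8
(row=0, col=2): c = 0.5767 + 0.3100i → escape time 4
(row=0, col=3): c = 1.0000 + 0.3100i → escape time 2
(row=1, col=0): c = -0.2700 + -0.1025i → escape time 8
(row=1, col=1): c = 0.1533 + -0.1025i → escape time 8
(row=1, col=2): c = 0.5767 + -0.1025i → escape time 4
(row=1, col=3): c = 1.0000 + -0.1025i → escape time 2
(row=2, col=0): c = -0.2700 + -0.5150i → escape time 8
(row=2, col=1): c = 0.1533 + -0.5150i → escape time 8
(row=2, col=2): c = 0.5767 + -0.5150i → escape time 4
(row=2, col=3): c = 1.0000 + -0.5150i → escape time 2
(row=3, col=0): c = -0.2700 + -0.9275i → escape time 6
(row=3, col=1): c = 0.1533 + -0.9275i → escape time 4
(row=3, col=2): c = 0.5767 + -0.9275i → escape time 3
(row=3, col=3): c = 1.0000 + -0.9275i → escape time 2
(row=4, col=0): c = -0.2700 + -1.3400i → escape time 2
(row=4, col=1): c = 0.1533 + -1.3400i → escape time 2
(row=4, col=2): c = 0.5767 + -1.3400i → escape time 2
(row=4, col=3): c = 1.0000 + -1.3400i → escape time 2

Answer: 8842
8842
8842
6432
2222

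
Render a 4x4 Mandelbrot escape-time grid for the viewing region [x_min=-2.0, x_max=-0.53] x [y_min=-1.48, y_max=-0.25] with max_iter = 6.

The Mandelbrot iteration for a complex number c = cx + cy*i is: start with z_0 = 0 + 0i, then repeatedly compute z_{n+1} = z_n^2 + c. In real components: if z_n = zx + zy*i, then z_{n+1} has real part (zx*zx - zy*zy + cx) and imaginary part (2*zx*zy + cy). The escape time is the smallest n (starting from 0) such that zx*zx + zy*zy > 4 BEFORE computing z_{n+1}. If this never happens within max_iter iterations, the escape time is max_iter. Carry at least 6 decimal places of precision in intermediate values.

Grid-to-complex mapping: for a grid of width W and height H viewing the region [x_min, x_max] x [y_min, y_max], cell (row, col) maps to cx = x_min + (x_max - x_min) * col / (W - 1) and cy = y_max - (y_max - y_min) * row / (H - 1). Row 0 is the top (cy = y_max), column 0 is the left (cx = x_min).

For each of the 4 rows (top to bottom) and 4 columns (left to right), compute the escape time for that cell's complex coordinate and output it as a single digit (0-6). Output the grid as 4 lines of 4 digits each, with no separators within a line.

(row=0, col=0): c = -2.0000 + -0.2500i → escape time 1
(row=0, col=1): c = -1.5100 + -0.2500i → escape time 5
(row=0, col=2): c = -1.0200 + -0.2500i → escape time 6
(row=0, col=3): c = -0.5300 + -0.2500i → escape time 6
(row=1, col=0): c = -2.0000 + -0.6600i → escape time 1
(row=1, col=1): c = -1.5100 + -0.6600i → escape time 3
(row=1, col=2): c = -1.0200 + -0.6600i → escape time 4
(row=1, col=3): c = -0.5300 + -0.6600i → escape time 6
(row=2, col=0): c = -2.0000 + -1.0700i → escape time 1
(row=2, col=1): c = -1.5100 + -1.0700i → escape time 2
(row=2, col=2): c = -1.0200 + -1.0700i → escape time 3
(row=2, col=3): c = -0.5300 + -1.0700i → escape time 4
(row=3, col=0): c = -2.0000 + -1.4800i → escape time 1
(row=3, col=1): c = -1.5100 + -1.4800i → escape time 1
(row=3, col=2): c = -1.0200 + -1.4800i → escape time 2
(row=3, col=3): c = -0.5300 + -1.4800i → escape time 2

Answer: 1566
1346
1234
1122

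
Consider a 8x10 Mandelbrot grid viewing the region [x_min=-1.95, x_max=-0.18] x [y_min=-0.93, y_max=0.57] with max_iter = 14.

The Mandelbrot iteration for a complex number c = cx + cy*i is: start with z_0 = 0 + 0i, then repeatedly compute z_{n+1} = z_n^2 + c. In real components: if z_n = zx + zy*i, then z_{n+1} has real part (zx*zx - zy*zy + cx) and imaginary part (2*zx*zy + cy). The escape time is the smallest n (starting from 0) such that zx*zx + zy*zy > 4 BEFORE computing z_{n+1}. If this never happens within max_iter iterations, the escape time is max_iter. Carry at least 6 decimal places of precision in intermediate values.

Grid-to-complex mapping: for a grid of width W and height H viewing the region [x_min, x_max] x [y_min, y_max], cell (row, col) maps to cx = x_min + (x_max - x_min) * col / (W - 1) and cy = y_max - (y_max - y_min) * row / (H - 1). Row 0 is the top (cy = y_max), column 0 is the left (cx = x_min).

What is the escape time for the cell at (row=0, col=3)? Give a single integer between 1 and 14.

Answer: 4

Derivation:
z_0 = 0 + 0i, c = -1.1914 + 0.5700i
Iter 1: z = -1.1914 + 0.5700i, |z|^2 = 1.7444
Iter 2: z = -0.0968 + -0.7882i, |z|^2 = 0.6307
Iter 3: z = -1.8034 + 0.7226i, |z|^2 = 3.7743
Iter 4: z = 1.5385 + -2.0364i, |z|^2 = 6.5136
Escaped at iteration 4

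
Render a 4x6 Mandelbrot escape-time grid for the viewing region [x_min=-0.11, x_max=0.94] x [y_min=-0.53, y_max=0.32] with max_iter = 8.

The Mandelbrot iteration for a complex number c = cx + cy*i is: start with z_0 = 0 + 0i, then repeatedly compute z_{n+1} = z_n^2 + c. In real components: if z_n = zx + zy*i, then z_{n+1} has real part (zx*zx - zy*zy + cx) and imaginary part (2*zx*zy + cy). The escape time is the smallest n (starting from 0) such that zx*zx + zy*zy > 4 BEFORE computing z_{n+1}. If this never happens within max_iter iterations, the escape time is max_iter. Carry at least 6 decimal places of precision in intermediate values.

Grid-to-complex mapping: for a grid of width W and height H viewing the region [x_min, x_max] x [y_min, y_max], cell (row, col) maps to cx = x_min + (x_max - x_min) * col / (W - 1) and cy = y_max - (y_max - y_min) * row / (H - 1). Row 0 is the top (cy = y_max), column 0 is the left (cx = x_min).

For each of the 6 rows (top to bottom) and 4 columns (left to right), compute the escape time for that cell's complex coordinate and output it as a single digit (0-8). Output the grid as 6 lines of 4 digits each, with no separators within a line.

(row=0, col=0): c = -0.1100 + 0.3200i → escape time 8
(row=0, col=1): c = 0.2400 + 0.3200i → escape time 8
(row=0, col=2): c = 0.5900 + 0.3200i → escape time 4
(row=0, col=3): c = 0.9400 + 0.3200i → escape time 3
(row=1, col=0): c = -0.1100 + 0.1500i → escape time 8
(row=1, col=1): c = 0.2400 + 0.1500i → escape time 8
(row=1, col=2): c = 0.5900 + 0.1500i → escape time 4
(row=1, col=3): c = 0.9400 + 0.1500i → escape time 3
(row=2, col=0): c = -0.1100 + -0.0200i → escape time 8
(row=2, col=1): c = 0.2400 + -0.0200i → escape time 8
(row=2, col=2): c = 0.5900 + -0.0200i → escape time 4
(row=2, col=3): c = 0.9400 + -0.0200i → escape time 3
(row=3, col=0): c = -0.1100 + -0.1900i → escape time 8
(row=3, col=1): c = 0.2400 + -0.1900i → escape time 8
(row=3, col=2): c = 0.5900 + -0.1900i → escape time 4
(row=3, col=3): c = 0.9400 + -0.1900i → escape time 3
(row=4, col=0): c = -0.1100 + -0.3600i → escape time 8
(row=4, col=1): c = 0.2400 + -0.3600i → escape time 8
(row=4, col=2): c = 0.5900 + -0.3600i → escape time 4
(row=4, col=3): c = 0.9400 + -0.3600i → escape time 3
(row=5, col=0): c = -0.1100 + -0.5300i → escape time 8
(row=5, col=1): c = 0.2400 + -0.5300i → escape time 8
(row=5, col=2): c = 0.5900 + -0.5300i → escape time 3
(row=5, col=3): c = 0.9400 + -0.5300i → escape time 2

Answer: 8843
8843
8843
8843
8843
8832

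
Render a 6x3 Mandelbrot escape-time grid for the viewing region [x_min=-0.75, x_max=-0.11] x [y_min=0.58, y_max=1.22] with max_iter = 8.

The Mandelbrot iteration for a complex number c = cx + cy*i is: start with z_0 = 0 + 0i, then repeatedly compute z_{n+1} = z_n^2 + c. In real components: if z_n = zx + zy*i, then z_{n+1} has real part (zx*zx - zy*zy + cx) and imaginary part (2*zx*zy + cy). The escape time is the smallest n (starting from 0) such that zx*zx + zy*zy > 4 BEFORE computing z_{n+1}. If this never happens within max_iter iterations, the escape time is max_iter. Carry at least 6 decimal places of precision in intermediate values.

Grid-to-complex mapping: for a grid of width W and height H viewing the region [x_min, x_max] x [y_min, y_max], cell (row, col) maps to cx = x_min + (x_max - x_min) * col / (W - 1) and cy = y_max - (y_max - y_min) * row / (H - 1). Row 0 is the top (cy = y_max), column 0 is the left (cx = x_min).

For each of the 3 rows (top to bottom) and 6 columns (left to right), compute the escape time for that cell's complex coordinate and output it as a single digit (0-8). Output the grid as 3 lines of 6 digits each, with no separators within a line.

(row=0, col=0): c = -0.7500 + 1.2200i → escape time 3
(row=0, col=1): c = -0.6220 + 1.2200i → escape time 3
(row=0, col=2): c = -0.4940 + 1.2200i → escape time 3
(row=0, col=3): c = -0.3660 + 1.2200i → escape time 3
(row=0, col=4): c = -0.2380 + 1.2200i → escape time 3
(row=0, col=5): c = -0.1100 + 1.2200i → escape time 3
(row=1, col=0): c = -0.7500 + 0.9000i → escape time 4
(row=1, col=1): c = -0.6220 + 0.9000i → escape time 4
(row=1, col=2): c = -0.4940 + 0.9000i → escape time 4
(row=1, col=3): c = -0.3660 + 0.9000i → escape time 5
(row=1, col=4): c = -0.2380 + 0.9000i → escape time 8
(row=1, col=5): c = -0.1100 + 0.9000i → escape time 8
(row=2, col=0): c = -0.7500 + 0.5800i → escape time 6
(row=2, col=1): c = -0.6220 + 0.5800i → escape time 8
(row=2, col=2): c = -0.4940 + 0.5800i → escape time 8
(row=2, col=3): c = -0.3660 + 0.5800i → escape time 8
(row=2, col=4): c = -0.2380 + 0.5800i → escape time 8
(row=2, col=5): c = -0.1100 + 0.5800i → escape time 8

Answer: 333333
444588
688888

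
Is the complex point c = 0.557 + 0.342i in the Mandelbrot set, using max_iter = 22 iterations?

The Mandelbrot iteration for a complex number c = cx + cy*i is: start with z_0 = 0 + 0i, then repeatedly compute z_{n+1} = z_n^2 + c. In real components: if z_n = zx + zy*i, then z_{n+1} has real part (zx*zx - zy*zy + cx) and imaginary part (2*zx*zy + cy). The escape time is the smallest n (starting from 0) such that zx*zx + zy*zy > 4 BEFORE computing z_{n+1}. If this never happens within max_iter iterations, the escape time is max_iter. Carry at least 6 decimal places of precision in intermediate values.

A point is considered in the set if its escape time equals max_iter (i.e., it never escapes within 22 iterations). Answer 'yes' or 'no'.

z_0 = 0 + 0i, c = 0.5570 + 0.3420i
Iter 1: z = 0.5570 + 0.3420i, |z|^2 = 0.4272
Iter 2: z = 0.7503 + 0.7230i, |z|^2 = 1.0856
Iter 3: z = 0.5972 + 1.4269i, |z|^2 = 2.3927
Iter 4: z = -1.1224 + 2.0463i, |z|^2 = 5.4471
Escaped at iteration 4

Answer: no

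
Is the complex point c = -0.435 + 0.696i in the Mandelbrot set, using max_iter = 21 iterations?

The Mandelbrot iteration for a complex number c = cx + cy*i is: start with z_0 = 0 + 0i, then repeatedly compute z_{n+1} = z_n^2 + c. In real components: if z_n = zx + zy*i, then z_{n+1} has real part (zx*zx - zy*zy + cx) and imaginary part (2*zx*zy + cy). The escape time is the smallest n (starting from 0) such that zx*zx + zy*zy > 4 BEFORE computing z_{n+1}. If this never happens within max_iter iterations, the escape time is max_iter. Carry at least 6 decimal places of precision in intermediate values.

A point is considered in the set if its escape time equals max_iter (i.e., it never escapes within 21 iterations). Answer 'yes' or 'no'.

Answer: no

Derivation:
z_0 = 0 + 0i, c = -0.4350 + 0.6960i
Iter 1: z = -0.4350 + 0.6960i, |z|^2 = 0.6736
Iter 2: z = -0.7302 + 0.0905i, |z|^2 = 0.5414
Iter 3: z = 0.0900 + 0.5639i, |z|^2 = 0.3260
Iter 4: z = -0.7448 + 0.7975i, |z|^2 = 1.1908
Iter 5: z = -0.5162 + -0.4920i, |z|^2 = 0.5085
Iter 6: z = -0.4106 + 1.2039i, |z|^2 = 1.6181
Iter 7: z = -1.7159 + -0.2927i, |z|^2 = 3.0299
Iter 8: z = 2.4235 + 1.7005i, |z|^2 = 8.7652
Escaped at iteration 8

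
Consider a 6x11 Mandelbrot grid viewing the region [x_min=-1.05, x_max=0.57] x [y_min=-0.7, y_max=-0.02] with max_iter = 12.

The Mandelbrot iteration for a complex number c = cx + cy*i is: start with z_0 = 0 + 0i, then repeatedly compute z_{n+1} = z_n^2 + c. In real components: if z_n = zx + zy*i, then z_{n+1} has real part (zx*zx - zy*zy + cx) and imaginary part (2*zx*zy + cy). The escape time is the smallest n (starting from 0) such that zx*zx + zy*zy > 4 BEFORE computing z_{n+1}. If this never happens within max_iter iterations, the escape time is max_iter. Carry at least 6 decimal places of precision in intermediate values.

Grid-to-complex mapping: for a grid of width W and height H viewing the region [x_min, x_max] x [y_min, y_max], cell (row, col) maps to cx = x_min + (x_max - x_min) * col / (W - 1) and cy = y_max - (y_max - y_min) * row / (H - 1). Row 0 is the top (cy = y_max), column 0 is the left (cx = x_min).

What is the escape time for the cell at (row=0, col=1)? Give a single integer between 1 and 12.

z_0 = 0 + 0i, c = -0.7260 + -0.0200i
Iter 1: z = -0.7260 + -0.0200i, |z|^2 = 0.5275
Iter 2: z = -0.1993 + 0.0090i, |z|^2 = 0.0398
Iter 3: z = -0.6864 + -0.0236i, |z|^2 = 0.4716
Iter 4: z = -0.2555 + 0.0124i, |z|^2 = 0.0654
Iter 5: z = -0.6609 + -0.0263i, |z|^2 = 0.4375
Iter 6: z = -0.2899 + 0.0148i, |z|^2 = 0.0843
Iter 7: z = -0.6422 + -0.0286i, |z|^2 = 0.4132
Iter 8: z = -0.3144 + 0.0167i, |z|^2 = 0.0992
Iter 9: z = -0.6274 + -0.0305i, |z|^2 = 0.3946
Iter 10: z = -0.3333 + 0.0183i, |z|^2 = 0.1114
Iter 11: z = -0.6152 + -0.0322i, |z|^2 = 0.3796

Answer: 12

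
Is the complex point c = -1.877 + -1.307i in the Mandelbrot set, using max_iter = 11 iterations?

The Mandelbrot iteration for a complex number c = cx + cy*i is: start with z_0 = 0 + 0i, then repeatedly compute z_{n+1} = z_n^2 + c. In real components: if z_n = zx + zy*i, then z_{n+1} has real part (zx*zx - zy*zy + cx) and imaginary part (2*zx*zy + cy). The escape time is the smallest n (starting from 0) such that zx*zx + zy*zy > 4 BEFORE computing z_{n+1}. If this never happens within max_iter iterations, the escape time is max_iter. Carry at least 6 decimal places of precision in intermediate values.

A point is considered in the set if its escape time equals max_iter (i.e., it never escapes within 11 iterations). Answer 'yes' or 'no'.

z_0 = 0 + 0i, c = -1.8770 + -1.3070i
Iter 1: z = -1.8770 + -1.3070i, |z|^2 = 5.2314
Escaped at iteration 1

Answer: no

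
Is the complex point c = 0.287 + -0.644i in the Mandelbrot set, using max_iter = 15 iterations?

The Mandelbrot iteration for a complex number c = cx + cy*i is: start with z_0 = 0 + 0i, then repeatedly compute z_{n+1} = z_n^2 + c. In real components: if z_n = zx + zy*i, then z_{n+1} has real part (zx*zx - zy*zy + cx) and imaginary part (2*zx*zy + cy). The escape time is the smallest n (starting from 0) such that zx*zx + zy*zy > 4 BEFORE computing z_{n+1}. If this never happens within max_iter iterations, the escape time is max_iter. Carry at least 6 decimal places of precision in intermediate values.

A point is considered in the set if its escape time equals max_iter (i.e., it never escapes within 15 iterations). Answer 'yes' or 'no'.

Answer: no

Derivation:
z_0 = 0 + 0i, c = 0.2870 + -0.6440i
Iter 1: z = 0.2870 + -0.6440i, |z|^2 = 0.4971
Iter 2: z = -0.0454 + -1.0137i, |z|^2 = 1.0296
Iter 3: z = -0.7384 + -0.5520i, |z|^2 = 0.8500
Iter 4: z = 0.5276 + 0.1713i, |z|^2 = 0.3077
Iter 5: z = 0.5360 + -0.4633i, |z|^2 = 0.5019
Iter 6: z = 0.3596 + -1.1406i, |z|^2 = 1.4304
Iter 7: z = -0.8847 + -1.4644i, |z|^2 = 2.9273
Iter 8: z = -1.0750 + 1.9471i, |z|^2 = 4.9468
Escaped at iteration 8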